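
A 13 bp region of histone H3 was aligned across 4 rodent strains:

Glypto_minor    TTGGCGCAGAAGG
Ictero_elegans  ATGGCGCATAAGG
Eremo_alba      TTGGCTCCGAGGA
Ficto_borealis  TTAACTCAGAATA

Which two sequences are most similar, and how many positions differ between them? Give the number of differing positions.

2

Pairwise Hamming distances:
  Glypto_minor vs Ictero_elegans: 2
  Glypto_minor vs Eremo_alba: 4
  Glypto_minor vs Ficto_borealis: 5
  Ictero_elegans vs Eremo_alba: 6
  Ictero_elegans vs Ficto_borealis: 7
  Eremo_alba vs Ficto_borealis: 5
The smallest is 2, between Glypto_minor and Ictero_elegans.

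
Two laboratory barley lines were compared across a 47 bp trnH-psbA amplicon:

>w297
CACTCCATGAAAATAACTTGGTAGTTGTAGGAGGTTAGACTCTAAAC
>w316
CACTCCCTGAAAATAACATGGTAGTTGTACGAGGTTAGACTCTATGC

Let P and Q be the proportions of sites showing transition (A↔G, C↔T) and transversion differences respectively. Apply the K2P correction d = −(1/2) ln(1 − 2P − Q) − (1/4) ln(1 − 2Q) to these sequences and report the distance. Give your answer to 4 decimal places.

Differing sites — 7:A/C (Tv); 18:T/A (Tv); 30:G/C (Tv); 45:A/T (Tv); 46:A/G (Ti).
Of the 5 differences, 1 transition and 4 transversions over 47 sites: P = 1/47 = 0.021277, Q = 4/47 = 0.085106.
d = −0.5·ln(0.872340) − 0.25·ln(0.829788) = −0.5·(-0.136576) − 0.25·(-0.186585) = 0.1149.

0.1149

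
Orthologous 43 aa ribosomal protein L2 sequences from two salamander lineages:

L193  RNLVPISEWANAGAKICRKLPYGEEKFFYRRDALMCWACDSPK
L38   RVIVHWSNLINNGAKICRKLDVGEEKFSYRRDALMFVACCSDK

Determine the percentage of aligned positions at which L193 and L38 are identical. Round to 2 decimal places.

Mismatches occur at site 2 (N↔V), site 3 (L↔I), site 5 (P↔H), site 6 (I↔W), site 8 (E↔N), site 9 (W↔L), site 10 (A↔I), site 12 (A↔N), site 21 (P↔D), site 22 (Y↔V), site 28 (F↔S), site 36 (C↔F), site 37 (W↔V), site 40 (D↔C), site 42 (P↔D).
28 of the 43 sites match, so the percent identity is 28/43 × 100 = 65.12%.

65.12%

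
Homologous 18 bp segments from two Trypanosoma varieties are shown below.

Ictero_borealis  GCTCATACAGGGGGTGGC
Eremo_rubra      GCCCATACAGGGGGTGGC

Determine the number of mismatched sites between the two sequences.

Differing sites — 3:T/C.
That gives 1 mismatch out of 18 aligned sites, so the Hamming distance is 1.

1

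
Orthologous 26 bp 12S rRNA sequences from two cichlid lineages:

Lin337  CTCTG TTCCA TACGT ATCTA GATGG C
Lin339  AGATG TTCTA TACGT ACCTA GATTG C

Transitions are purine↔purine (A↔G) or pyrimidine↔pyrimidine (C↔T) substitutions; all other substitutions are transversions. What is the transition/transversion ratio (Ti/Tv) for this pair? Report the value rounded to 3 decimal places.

0.500

Differing sites — 1:C/A (Tv); 2:T/G (Tv); 3:C/A (Tv); 9:C/T (Ti); 17:T/C (Ti); 24:G/T (Tv).
Of the 6 differences, 2 transitions and 4 transversions, so Ti/Tv = 2/4 = 0.500.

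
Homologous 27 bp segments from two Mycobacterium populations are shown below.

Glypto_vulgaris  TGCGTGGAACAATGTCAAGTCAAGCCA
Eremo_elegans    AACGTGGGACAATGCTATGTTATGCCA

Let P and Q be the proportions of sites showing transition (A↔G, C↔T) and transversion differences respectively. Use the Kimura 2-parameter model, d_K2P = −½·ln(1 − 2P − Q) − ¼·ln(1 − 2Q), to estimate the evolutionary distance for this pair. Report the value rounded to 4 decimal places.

Mismatches occur at site 1 (T/A, transversion), site 2 (G/A, transition), site 8 (A/G, transition), site 15 (T/C, transition), site 16 (C/T, transition), site 18 (A/T, transversion), site 21 (C/T, transition), site 23 (A/T, transversion).
Of the 8 differences, 5 transitions and 3 transversions over 27 sites: P = 5/27 = 0.185185, Q = 3/27 = 0.111111.
d = −0.5·ln(0.518519) − 0.25·ln(0.777778) = −0.5·(-0.656779) − 0.25·(-0.251314) = 0.3912.

0.3912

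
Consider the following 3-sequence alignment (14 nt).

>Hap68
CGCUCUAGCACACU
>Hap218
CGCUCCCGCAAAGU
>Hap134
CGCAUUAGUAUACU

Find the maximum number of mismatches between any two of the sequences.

7

Pairwise Hamming distances:
  Hap68 vs Hap218: 4
  Hap68 vs Hap134: 4
  Hap218 vs Hap134: 7
The largest is 7, between Hap218 and Hap134.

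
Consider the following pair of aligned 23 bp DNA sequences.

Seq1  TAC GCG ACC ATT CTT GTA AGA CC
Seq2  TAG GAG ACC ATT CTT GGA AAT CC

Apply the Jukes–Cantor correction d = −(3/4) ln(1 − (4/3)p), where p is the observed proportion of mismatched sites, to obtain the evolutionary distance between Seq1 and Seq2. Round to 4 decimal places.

0.2567

The sequences differ at positions 3 (C/G), 5 (C/A), 17 (T/G), 20 (G/A), 21 (A/T).
p = 5/23 = 0.217391.
d = −0.75 · ln(1 − (4/3)·0.217391) = −0.75 · ln(0.710145) = −0.75 · (-0.342286) = 0.2567.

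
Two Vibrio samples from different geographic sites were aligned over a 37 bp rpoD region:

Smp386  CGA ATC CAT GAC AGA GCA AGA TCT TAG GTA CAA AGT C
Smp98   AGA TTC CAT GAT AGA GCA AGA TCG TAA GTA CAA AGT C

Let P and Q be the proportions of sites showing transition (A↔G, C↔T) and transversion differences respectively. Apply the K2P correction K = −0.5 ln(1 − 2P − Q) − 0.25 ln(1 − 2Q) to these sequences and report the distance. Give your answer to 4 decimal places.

0.1491

Mismatches occur at site 1 (C→A, transversion), site 4 (A→T, transversion), site 12 (C→T, transition), site 24 (T→G, transversion), site 27 (G→A, transition).
Of the 5 differences, 2 transitions and 3 transversions over 37 sites: P = 2/37 = 0.054054, Q = 3/37 = 0.081081.
d = −0.5·ln(0.810811) − 0.25·ln(0.837838) = −0.5·(-0.209720) − 0.25·(-0.176931) = 0.1491.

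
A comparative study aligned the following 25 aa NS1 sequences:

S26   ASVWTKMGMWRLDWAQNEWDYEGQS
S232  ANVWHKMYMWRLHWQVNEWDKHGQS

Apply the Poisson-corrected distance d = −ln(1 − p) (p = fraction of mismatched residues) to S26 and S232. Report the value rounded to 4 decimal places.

0.3857

Mismatches occur at site 2 (S→N), site 5 (T→H), site 8 (G→Y), site 13 (D→H), site 15 (A→Q), site 16 (Q→V), site 21 (Y→K), site 22 (E→H).
p = 8/25 = 0.320000.
d = −ln(1 − 0.320000) = −ln(0.680000) = 0.3857.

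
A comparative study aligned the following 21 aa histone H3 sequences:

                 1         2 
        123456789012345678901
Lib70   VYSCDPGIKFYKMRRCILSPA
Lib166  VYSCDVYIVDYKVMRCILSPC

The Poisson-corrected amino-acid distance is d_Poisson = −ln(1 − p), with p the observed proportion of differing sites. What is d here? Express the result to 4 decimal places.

0.4055

Differing sites — 6:P/V; 7:G/Y; 9:K/V; 10:F/D; 13:M/V; 14:R/M; 21:A/C.
p = 7/21 = 0.333333.
d = −ln(1 − 0.333333) = −ln(0.666667) = 0.4055.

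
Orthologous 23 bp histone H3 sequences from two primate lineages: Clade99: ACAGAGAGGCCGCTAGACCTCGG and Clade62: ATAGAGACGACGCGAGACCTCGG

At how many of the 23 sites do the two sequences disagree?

4

Mismatches occur at site 2 (C→T), site 8 (G→C), site 10 (C→A), site 14 (T→G).
That gives 4 mismatches out of 23 aligned sites, so the Hamming distance is 4.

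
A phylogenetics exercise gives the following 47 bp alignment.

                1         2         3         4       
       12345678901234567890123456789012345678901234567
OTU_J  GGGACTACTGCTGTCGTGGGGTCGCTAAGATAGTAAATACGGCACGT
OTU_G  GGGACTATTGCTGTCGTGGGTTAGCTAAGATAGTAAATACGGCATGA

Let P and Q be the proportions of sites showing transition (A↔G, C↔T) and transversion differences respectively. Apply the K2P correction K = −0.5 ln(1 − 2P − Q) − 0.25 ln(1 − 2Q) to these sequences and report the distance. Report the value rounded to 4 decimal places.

The sequences differ at positions 8 (C/T, transition), 21 (G/T, transversion), 23 (C/A, transversion), 45 (C/T, transition), 47 (T/A, transversion).
Of the 5 differences, 2 transitions and 3 transversions over 47 sites: P = 2/47 = 0.042553, Q = 3/47 = 0.063830.
d = −0.5·ln(0.851064) − 0.25·ln(0.872340) = −0.5·(-0.161268) − 0.25·(-0.136576) = 0.1148.

0.1148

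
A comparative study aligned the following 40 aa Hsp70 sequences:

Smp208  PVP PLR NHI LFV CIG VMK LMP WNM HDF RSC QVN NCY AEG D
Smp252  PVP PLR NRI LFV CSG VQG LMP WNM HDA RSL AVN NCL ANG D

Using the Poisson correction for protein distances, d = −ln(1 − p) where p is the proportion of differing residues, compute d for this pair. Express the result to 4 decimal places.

Mismatches occur at site 8 (H↔R), site 14 (I↔S), site 17 (M↔Q), site 18 (K↔G), site 27 (F↔A), site 30 (C↔L), site 31 (Q↔A), site 36 (Y↔L), site 38 (E↔N).
p = 9/40 = 0.225000.
d = −ln(1 − 0.225000) = −ln(0.775000) = 0.2549.

0.2549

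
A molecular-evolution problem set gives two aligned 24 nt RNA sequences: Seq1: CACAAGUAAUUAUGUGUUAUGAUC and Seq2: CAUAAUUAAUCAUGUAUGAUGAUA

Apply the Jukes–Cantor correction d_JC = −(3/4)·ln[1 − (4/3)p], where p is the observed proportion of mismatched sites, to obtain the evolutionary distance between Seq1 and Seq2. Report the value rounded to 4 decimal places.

0.3041

Differing sites — 3:C/U; 6:G/U; 11:U/C; 16:G/A; 18:U/G; 24:C/A.
p = 6/24 = 0.250000.
d = −0.75 · ln(1 − (4/3)·0.250000) = −0.75 · ln(0.666667) = −0.75 · (-0.405465) = 0.3041.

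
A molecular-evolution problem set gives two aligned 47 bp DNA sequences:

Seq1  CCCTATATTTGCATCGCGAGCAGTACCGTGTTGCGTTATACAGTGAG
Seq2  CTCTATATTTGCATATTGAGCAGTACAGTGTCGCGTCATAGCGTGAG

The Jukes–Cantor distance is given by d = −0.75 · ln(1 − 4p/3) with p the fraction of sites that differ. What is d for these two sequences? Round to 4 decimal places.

0.2211

Differing sites — 2:C/T; 15:C/A; 16:G/T; 17:C/T; 27:C/A; 32:T/C; 37:T/C; 41:C/G; 42:A/C.
p = 9/47 = 0.191489.
d = −0.75 · ln(1 − (4/3)·0.191489) = −0.75 · ln(0.744681) = −0.75 · (-0.294799) = 0.2211.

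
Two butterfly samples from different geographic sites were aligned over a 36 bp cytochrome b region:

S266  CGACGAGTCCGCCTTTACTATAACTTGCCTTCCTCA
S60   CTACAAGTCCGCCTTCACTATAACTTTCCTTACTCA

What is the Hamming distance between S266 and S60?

Mismatches occur at site 2 (G/T), site 5 (G/A), site 16 (T/C), site 27 (G/T), site 32 (C/A).
That gives 5 mismatches out of 36 aligned sites, so the Hamming distance is 5.

5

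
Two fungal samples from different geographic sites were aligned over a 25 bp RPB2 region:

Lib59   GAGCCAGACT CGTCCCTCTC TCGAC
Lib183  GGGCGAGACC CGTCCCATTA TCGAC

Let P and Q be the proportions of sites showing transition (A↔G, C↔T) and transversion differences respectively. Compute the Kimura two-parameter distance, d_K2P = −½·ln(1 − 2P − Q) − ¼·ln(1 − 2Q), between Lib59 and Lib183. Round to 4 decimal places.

0.2918

The sequences differ at positions 2 (A/G, transition), 5 (C/G, transversion), 10 (T/C, transition), 17 (T/A, transversion), 18 (C/T, transition), 20 (C/A, transversion).
Of the 6 differences, 3 transitions and 3 transversions over 25 sites: P = 3/25 = 0.120000, Q = 3/25 = 0.120000.
d = −0.5·ln(0.640000) − 0.25·ln(0.760000) = −0.5·(-0.446287) − 0.25·(-0.274437) = 0.2918.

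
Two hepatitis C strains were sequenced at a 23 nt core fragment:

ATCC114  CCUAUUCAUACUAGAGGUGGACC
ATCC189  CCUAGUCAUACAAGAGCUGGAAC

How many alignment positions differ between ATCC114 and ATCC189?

The sequences differ at positions 5 (U/G), 12 (U/A), 17 (G/C), 22 (C/A).
That gives 4 mismatches out of 23 aligned sites, so the Hamming distance is 4.

4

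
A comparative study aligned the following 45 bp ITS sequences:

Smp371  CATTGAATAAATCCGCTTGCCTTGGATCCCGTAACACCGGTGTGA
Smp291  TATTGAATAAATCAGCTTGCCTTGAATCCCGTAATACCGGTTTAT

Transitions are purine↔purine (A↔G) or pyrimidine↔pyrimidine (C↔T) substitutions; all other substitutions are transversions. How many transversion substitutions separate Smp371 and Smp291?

Differing sites — 1:C/T (Ti); 14:C/A (Tv); 25:G/A (Ti); 35:C/T (Ti); 42:G/T (Tv); 44:G/A (Ti); 45:A/T (Tv).
Of the 7 differences, 4 transitions and 3 transversions, so the answer is 3.

3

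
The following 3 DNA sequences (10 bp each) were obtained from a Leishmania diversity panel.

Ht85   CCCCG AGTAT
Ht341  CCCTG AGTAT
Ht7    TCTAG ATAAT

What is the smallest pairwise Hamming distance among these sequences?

1

Pairwise Hamming distances:
  Ht85 vs Ht341: 1
  Ht85 vs Ht7: 5
  Ht341 vs Ht7: 5
The smallest is 1, between Ht85 and Ht341.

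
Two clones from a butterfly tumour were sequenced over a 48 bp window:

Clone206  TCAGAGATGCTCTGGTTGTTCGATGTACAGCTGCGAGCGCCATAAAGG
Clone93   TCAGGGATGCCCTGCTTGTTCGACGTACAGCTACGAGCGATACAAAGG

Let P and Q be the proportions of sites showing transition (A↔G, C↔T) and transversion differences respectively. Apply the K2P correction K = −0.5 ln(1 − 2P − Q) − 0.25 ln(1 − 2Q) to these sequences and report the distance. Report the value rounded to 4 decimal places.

Mismatches occur at site 5 (A/G, transition), site 11 (T/C, transition), site 15 (G/C, transversion), site 24 (T/C, transition), site 33 (G/A, transition), site 40 (C/A, transversion), site 41 (C/T, transition), site 43 (T/C, transition).
Of the 8 differences, 6 transitions and 2 transversions over 48 sites: P = 6/48 = 0.125000, Q = 2/48 = 0.041667.
d = −0.5·ln(0.708333) − 0.25·ln(0.916666) = −0.5·(-0.344841) − 0.25·(-0.087012) = 0.1942.

0.1942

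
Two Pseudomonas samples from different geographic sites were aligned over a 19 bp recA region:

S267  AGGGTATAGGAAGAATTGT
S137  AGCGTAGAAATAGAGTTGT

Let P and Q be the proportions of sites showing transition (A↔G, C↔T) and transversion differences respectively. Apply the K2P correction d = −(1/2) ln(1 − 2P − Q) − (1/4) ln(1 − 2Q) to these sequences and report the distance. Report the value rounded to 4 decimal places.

The sequences differ at positions 3 (G/C, transversion), 7 (T/G, transversion), 9 (G/A, transition), 10 (G/A, transition), 11 (A/T, transversion), 15 (A/G, transition).
Of the 6 differences, 3 transitions and 3 transversions over 19 sites: P = 3/19 = 0.157895, Q = 3/19 = 0.157895.
d = −0.5·ln(0.526315) − 0.25·ln(0.684210) = −0.5·(-0.641855) − 0.25·(-0.379490) = 0.4158.

0.4158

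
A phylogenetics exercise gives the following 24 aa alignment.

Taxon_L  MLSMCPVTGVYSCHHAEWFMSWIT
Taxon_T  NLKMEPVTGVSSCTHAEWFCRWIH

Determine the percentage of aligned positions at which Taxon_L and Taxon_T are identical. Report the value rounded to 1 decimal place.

66.7%

The sequences differ at positions 1 (M/N), 3 (S/K), 5 (C/E), 11 (Y/S), 14 (H/T), 20 (M/C), 21 (S/R), 24 (T/H).
16 of the 24 sites match, so the percent identity is 16/24 × 100 = 66.7%.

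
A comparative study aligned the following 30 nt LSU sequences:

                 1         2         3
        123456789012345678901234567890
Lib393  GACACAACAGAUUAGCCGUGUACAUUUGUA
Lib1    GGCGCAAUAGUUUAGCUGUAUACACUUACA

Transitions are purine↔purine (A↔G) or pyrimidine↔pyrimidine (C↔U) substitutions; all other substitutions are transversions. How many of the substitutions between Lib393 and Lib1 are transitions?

8

Differing sites — 2:A/G (Ti); 4:A/G (Ti); 8:C/U (Ti); 11:A/U (Tv); 17:C/U (Ti); 20:G/A (Ti); 25:U/C (Ti); 28:G/A (Ti); 29:U/C (Ti).
Of the 9 differences, 8 transitions and 1 transversion, so the answer is 8.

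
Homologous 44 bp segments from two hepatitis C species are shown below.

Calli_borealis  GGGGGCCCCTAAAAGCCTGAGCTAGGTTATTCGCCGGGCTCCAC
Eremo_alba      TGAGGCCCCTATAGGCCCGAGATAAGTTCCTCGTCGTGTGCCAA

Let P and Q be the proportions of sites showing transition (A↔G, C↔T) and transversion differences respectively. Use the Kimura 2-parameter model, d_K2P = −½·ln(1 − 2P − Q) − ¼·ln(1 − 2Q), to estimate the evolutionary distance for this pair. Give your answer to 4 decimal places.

Differing sites — 1:G/T (Tv); 3:G/A (Ti); 12:A/T (Tv); 14:A/G (Ti); 18:T/C (Ti); 22:C/A (Tv); 25:G/A (Ti); 29:A/C (Tv); 30:T/C (Ti); 34:C/T (Ti); 37:G/T (Tv); 39:C/T (Ti); 40:T/G (Tv); 44:C/A (Tv).
Of the 14 differences, 7 transitions and 7 transversions over 44 sites: P = 7/44 = 0.159091, Q = 7/44 = 0.159091.
d = −0.5·ln(0.522727) − 0.25·ln(0.681818) = −0.5·(-0.648696) − 0.25·(-0.382993) = 0.4201.

0.4201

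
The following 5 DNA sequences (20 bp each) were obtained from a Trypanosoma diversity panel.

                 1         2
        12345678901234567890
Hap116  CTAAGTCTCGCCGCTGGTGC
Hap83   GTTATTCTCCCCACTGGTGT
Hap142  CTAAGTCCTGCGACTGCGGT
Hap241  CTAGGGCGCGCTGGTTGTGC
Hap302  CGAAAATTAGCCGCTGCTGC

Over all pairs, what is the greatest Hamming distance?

Pairwise Hamming distances:
  Hap116 vs Hap83: 6
  Hap116 vs Hap142: 7
  Hap116 vs Hap241: 6
  Hap116 vs Hap302: 6
  Hap83 vs Hap142: 9
  Hap83 vs Hap241: 12
  Hap83 vs Hap302: 11
  Hap142 vs Hap241: 11
  Hap142 vs Hap302: 10
  Hap241 vs Hap302: 11
The largest is 12, between Hap83 and Hap241.

12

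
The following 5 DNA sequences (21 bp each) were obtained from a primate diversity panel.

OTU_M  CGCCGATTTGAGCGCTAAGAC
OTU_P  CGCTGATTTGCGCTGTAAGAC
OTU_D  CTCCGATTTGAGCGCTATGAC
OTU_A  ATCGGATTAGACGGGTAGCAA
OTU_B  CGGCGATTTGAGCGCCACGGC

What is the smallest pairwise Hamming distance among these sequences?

Pairwise Hamming distances:
  OTU_M vs OTU_P: 4
  OTU_M vs OTU_D: 2
  OTU_M vs OTU_A: 10
  OTU_M vs OTU_B: 4
  OTU_P vs OTU_D: 6
  OTU_P vs OTU_A: 11
  OTU_P vs OTU_B: 8
  OTU_D vs OTU_A: 9
  OTU_D vs OTU_B: 5
  OTU_A vs OTU_B: 13
The smallest is 2, between OTU_M and OTU_D.

2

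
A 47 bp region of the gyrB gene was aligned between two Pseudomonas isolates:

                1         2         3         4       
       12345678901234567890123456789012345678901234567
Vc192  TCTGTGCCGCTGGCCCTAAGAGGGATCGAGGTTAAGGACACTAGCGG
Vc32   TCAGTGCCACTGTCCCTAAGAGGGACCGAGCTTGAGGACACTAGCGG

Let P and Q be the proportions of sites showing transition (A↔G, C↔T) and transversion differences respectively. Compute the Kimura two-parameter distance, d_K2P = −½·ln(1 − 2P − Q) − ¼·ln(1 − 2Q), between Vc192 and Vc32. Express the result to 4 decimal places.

The sequences differ at positions 3 (T/A, transversion), 9 (G/A, transition), 13 (G/T, transversion), 26 (T/C, transition), 31 (G/C, transversion), 34 (A/G, transition).
Of the 6 differences, 3 transitions and 3 transversions over 47 sites: P = 3/47 = 0.063830, Q = 3/47 = 0.063830.
d = −0.5·ln(0.808510) − 0.25·ln(0.872340) = −0.5·(-0.212562) − 0.25·(-0.136576) = 0.1404.

0.1404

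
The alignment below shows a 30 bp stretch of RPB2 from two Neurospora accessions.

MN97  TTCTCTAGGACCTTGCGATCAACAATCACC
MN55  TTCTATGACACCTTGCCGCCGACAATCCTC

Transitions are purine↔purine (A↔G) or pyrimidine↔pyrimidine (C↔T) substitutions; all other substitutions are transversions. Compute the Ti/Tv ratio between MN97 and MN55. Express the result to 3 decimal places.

1.500

Differing sites — 5:C/A (Tv); 7:A/G (Ti); 8:G/A (Ti); 9:G/C (Tv); 17:G/C (Tv); 18:A/G (Ti); 19:T/C (Ti); 21:A/G (Ti); 28:A/C (Tv); 29:C/T (Ti).
Of the 10 differences, 6 transitions and 4 transversions, so Ti/Tv = 6/4 = 1.500.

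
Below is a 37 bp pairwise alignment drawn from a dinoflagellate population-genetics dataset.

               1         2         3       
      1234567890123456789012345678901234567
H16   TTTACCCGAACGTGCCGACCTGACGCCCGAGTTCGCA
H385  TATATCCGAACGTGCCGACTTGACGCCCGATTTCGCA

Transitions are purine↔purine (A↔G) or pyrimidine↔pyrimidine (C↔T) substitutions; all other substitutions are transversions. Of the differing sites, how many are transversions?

2

The sequences differ at positions 2 (T/A, transversion), 5 (C/T, transition), 20 (C/T, transition), 31 (G/T, transversion).
Of the 4 differences, 2 transitions and 2 transversions, so the answer is 2.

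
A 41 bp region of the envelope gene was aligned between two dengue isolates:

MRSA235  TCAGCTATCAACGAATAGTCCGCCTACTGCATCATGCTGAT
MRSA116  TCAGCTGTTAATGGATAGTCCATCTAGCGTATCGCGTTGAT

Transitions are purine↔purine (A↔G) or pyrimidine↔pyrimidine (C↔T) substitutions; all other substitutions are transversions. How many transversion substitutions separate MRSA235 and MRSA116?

Mismatches occur at site 7 (A↔G, transition), site 9 (C↔T, transition), site 12 (C↔T, transition), site 14 (A↔G, transition), site 22 (G↔A, transition), site 23 (C↔T, transition), site 27 (C↔G, transversion), site 28 (T↔C, transition), site 30 (C↔T, transition), site 34 (A↔G, transition), site 35 (T↔C, transition), site 37 (C↔T, transition).
Of the 12 differences, 11 transitions and 1 transversion, so the answer is 1.

1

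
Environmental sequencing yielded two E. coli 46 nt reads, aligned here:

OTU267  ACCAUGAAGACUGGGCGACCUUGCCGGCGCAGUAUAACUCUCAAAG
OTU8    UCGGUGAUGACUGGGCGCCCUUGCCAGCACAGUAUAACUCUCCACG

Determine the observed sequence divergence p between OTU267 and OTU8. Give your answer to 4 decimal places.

Differing sites — 1:A/U; 3:C/G; 4:A/G; 8:A/U; 18:A/C; 26:G/A; 29:G/A; 43:A/C; 45:A/C.
There are 9 differences over 46 sites, so p = 9/46 = 0.1957.

0.1957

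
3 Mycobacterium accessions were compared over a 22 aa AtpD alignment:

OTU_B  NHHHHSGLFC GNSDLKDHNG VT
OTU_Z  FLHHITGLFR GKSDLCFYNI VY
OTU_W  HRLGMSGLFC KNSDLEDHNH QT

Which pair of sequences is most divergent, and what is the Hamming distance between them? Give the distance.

Pairwise Hamming distances:
  OTU_B vs OTU_Z: 11
  OTU_B vs OTU_W: 9
  OTU_Z vs OTU_W: 15
The largest is 15, between OTU_Z and OTU_W.

15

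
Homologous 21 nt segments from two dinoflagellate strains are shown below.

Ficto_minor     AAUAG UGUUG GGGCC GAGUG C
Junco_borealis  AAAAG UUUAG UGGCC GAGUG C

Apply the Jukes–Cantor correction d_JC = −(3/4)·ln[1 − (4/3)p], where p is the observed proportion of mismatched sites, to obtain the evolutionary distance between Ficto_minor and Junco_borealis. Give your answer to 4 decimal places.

Differing sites — 3:U/A; 7:G/U; 9:U/A; 11:G/U.
p = 4/21 = 0.190476.
d = −0.75 · ln(1 − (4/3)·0.190476) = −0.75 · ln(0.746032) = −0.75 · (-0.292987) = 0.2197.

0.2197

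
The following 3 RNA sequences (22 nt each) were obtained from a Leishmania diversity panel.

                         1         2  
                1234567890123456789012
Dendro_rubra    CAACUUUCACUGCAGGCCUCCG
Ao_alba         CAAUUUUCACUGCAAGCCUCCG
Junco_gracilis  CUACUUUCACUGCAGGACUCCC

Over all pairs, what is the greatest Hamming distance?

Pairwise Hamming distances:
  Dendro_rubra vs Ao_alba: 2
  Dendro_rubra vs Junco_gracilis: 3
  Ao_alba vs Junco_gracilis: 5
The largest is 5, between Ao_alba and Junco_gracilis.

5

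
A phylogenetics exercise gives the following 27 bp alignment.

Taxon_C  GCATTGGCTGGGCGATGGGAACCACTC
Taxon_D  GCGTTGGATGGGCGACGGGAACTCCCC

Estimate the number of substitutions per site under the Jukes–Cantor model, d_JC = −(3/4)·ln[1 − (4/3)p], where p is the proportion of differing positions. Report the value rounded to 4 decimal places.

Mismatches occur at site 3 (A/G), site 8 (C/A), site 16 (T/C), site 23 (C/T), site 24 (A/C), site 26 (T/C).
p = 6/27 = 0.222222.
d = −0.75 · ln(1 − (4/3)·0.222222) = −0.75 · ln(0.703704) = −0.75 · (-0.351397) = 0.2635.

0.2635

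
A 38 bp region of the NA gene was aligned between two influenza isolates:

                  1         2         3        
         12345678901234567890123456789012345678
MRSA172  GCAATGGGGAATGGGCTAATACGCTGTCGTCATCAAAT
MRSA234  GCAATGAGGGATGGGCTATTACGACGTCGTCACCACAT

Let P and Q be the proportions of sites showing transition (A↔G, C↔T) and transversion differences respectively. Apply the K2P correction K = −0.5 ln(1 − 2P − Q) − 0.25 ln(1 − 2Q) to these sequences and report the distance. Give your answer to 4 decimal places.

The sequences differ at positions 7 (G/A, transition), 10 (A/G, transition), 19 (A/T, transversion), 24 (C/A, transversion), 25 (T/C, transition), 33 (T/C, transition), 36 (A/C, transversion).
Of the 7 differences, 4 transitions and 3 transversions over 38 sites: P = 4/38 = 0.105263, Q = 3/38 = 0.078947.
d = −0.5·ln(0.710527) − 0.25·ln(0.842106) = −0.5·(-0.341748) − 0.25·(-0.171849) = 0.2138.

0.2138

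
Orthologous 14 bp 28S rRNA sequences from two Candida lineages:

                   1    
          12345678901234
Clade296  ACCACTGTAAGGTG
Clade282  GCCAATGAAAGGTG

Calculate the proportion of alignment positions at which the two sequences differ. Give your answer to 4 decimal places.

0.2143

Mismatches occur at site 1 (A↔G), site 5 (C↔A), site 8 (T↔A).
There are 3 differences over 14 sites, so p = 3/14 = 0.2143.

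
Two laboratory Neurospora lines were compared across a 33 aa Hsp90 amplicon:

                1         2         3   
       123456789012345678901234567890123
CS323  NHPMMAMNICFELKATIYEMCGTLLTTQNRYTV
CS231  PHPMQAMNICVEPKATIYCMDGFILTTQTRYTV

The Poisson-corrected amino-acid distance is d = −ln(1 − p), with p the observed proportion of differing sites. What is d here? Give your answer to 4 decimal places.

Differing sites — 1:N/P; 5:M/Q; 11:F/V; 13:L/P; 19:E/C; 21:C/D; 23:T/F; 24:L/I; 29:N/T.
p = 9/33 = 0.272727.
d = −ln(1 − 0.272727) = −ln(0.727273) = 0.3185.

0.3185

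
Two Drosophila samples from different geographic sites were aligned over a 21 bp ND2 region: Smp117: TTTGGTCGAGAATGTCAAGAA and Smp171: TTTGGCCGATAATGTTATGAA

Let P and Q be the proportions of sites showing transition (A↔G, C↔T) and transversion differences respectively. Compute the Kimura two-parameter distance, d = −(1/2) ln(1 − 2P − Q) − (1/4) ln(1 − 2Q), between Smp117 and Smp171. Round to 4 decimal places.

The sequences differ at positions 6 (T/C, transition), 10 (G/T, transversion), 16 (C/T, transition), 18 (A/T, transversion).
Of the 4 differences, 2 transitions and 2 transversions over 21 sites: P = 2/21 = 0.095238, Q = 2/21 = 0.095238.
d = −0.5·ln(0.714286) − 0.25·ln(0.809524) = −0.5·(-0.336472) − 0.25·(-0.211309) = 0.2211.

0.2211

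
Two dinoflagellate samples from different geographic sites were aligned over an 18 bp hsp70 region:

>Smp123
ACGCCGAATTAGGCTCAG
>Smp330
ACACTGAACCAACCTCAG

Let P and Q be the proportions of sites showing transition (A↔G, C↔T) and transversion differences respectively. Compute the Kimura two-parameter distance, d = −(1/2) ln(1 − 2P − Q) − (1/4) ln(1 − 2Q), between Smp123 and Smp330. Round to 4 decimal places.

Mismatches occur at site 3 (G↔A, transition), site 5 (C↔T, transition), site 9 (T↔C, transition), site 10 (T↔C, transition), site 12 (G↔A, transition), site 13 (G↔C, transversion).
Of the 6 differences, 5 transitions and 1 transversion over 18 sites: P = 5/18 = 0.277778, Q = 1/18 = 0.055556.
d = −0.5·ln(0.388888) − 0.25·ln(0.888888) = −0.5·(-0.944464) − 0.25·(-0.117784) = 0.5017.

0.5017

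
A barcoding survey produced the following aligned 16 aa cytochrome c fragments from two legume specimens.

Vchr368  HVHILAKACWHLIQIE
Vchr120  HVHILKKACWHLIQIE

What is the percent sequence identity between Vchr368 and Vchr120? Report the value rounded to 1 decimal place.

A single mismatch occurs at site 6 (A↔K).
15 of the 16 sites match, so the percent identity is 15/16 × 100 = 93.8%.

93.8%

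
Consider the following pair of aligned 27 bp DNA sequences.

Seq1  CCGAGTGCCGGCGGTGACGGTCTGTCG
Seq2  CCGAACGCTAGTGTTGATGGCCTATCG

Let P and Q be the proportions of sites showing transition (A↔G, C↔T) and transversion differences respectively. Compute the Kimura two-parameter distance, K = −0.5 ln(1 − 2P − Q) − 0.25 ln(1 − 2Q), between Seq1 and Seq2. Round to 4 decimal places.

0.5159

Differing sites — 5:G/A (Ti); 6:T/C (Ti); 9:C/T (Ti); 10:G/A (Ti); 12:C/T (Ti); 14:G/T (Tv); 18:C/T (Ti); 21:T/C (Ti); 24:G/A (Ti).
Of the 9 differences, 8 transitions and 1 transversion over 27 sites: P = 8/27 = 0.296296, Q = 1/27 = 0.037037.
d = −0.5·ln(0.370371) − 0.25·ln(0.925926) = −0.5·(-0.993250) − 0.25·(-0.076961) = 0.5159.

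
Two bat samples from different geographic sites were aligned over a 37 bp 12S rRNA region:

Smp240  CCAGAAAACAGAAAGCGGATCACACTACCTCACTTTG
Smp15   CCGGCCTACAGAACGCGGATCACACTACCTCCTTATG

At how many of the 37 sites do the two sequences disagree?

The sequences differ at positions 3 (A/G), 5 (A/C), 6 (A/C), 7 (A/T), 14 (A/C), 32 (A/C), 33 (C/T), 35 (T/A).
That gives 8 mismatches out of 37 aligned sites, so the Hamming distance is 8.

8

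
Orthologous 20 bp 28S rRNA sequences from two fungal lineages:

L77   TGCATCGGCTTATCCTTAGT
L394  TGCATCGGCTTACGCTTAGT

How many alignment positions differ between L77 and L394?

Differing sites — 13:T/C; 14:C/G.
That gives 2 mismatches out of 20 aligned sites, so the Hamming distance is 2.

2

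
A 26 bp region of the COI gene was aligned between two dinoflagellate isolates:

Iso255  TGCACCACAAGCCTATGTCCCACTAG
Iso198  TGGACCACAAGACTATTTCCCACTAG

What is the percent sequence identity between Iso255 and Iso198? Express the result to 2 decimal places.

88.46%

Differing sites — 3:C/G; 12:C/A; 17:G/T.
23 of the 26 sites match, so the percent identity is 23/26 × 100 = 88.46%.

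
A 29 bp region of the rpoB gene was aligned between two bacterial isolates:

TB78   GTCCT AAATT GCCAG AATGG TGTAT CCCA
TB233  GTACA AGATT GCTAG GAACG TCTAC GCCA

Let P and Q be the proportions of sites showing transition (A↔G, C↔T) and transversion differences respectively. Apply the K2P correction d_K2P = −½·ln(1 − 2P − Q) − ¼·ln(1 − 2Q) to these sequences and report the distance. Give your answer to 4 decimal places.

0.4631

The sequences differ at positions 3 (C/A, transversion), 5 (T/A, transversion), 7 (A/G, transition), 13 (C/T, transition), 16 (A/G, transition), 18 (T/A, transversion), 19 (G/C, transversion), 22 (G/C, transversion), 25 (T/C, transition), 26 (C/G, transversion).
Of the 10 differences, 4 transitions and 6 transversions over 29 sites: P = 4/29 = 0.137931, Q = 6/29 = 0.206897.
d = −0.5·ln(0.517241) − 0.25·ln(0.586206) = −0.5·(-0.659246) − 0.25·(-0.534084) = 0.4631.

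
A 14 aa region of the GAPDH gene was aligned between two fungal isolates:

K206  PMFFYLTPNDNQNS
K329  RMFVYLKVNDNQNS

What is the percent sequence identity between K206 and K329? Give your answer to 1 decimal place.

71.4%

Differing sites — 1:P/R; 4:F/V; 7:T/K; 8:P/V.
10 of the 14 sites match, so the percent identity is 10/14 × 100 = 71.4%.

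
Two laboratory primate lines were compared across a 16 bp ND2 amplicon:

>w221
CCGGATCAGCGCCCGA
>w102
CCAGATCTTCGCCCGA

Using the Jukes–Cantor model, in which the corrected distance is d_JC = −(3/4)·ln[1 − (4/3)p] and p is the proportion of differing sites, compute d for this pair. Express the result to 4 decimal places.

0.2158

The sequences differ at positions 3 (G/A), 8 (A/T), 9 (G/T).
p = 3/16 = 0.187500.
d = −0.75 · ln(1 − (4/3)·0.187500) = −0.75 · ln(0.750000) = −0.75 · (-0.287682) = 0.2158.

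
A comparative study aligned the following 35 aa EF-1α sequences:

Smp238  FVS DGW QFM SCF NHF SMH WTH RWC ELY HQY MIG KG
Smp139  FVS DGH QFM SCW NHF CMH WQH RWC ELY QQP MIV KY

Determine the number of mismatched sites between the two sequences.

Mismatches occur at site 6 (W→H), site 12 (F→W), site 16 (S→C), site 20 (T→Q), site 28 (H→Q), site 30 (Y→P), site 33 (G→V), site 35 (G→Y).
That gives 8 mismatches out of 35 aligned sites, so the Hamming distance is 8.

8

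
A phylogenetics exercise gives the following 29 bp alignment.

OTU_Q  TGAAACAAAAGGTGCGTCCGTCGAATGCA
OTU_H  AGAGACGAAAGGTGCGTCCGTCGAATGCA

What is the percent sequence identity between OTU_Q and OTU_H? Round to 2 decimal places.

Differing sites — 1:T/A; 4:A/G; 7:A/G.
26 of the 29 sites match, so the percent identity is 26/29 × 100 = 89.66%.

89.66%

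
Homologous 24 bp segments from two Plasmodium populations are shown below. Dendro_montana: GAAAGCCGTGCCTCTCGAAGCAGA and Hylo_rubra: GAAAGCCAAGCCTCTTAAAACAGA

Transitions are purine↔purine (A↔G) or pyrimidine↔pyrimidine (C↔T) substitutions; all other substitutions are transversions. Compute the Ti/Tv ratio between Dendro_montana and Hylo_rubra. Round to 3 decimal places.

Differing sites — 8:G/A (Ti); 9:T/A (Tv); 16:C/T (Ti); 17:G/A (Ti); 20:G/A (Ti).
Of the 5 differences, 4 transitions and 1 transversion, so Ti/Tv = 4/1 = 4.000.

4.000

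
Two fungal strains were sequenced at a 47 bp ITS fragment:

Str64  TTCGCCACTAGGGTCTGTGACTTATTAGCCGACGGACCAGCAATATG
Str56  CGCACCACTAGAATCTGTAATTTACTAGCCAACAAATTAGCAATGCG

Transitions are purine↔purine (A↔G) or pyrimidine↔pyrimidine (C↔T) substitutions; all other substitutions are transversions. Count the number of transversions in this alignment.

1

Mismatches occur at site 1 (T↔C, transition), site 2 (T↔G, transversion), site 4 (G↔A, transition), site 12 (G↔A, transition), site 13 (G↔A, transition), site 19 (G↔A, transition), site 21 (C↔T, transition), site 25 (T↔C, transition), site 31 (G↔A, transition), site 34 (G↔A, transition), site 35 (G↔A, transition), site 37 (C↔T, transition), site 38 (C↔T, transition), site 45 (A↔G, transition), site 46 (T↔C, transition).
Of the 15 differences, 14 transitions and 1 transversion, so the answer is 1.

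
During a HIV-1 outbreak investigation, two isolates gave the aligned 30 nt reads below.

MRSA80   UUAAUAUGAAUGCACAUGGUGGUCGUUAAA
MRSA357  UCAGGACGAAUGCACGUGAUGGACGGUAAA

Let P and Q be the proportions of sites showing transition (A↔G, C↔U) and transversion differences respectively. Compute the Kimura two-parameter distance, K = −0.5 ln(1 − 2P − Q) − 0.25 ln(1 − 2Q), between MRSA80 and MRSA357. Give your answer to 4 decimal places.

0.3398

Mismatches occur at site 2 (U→C, transition), site 4 (A→G, transition), site 5 (U→G, transversion), site 7 (U→C, transition), site 16 (A→G, transition), site 19 (G→A, transition), site 23 (U→A, transversion), site 26 (U→G, transversion).
Of the 8 differences, 5 transitions and 3 transversions over 30 sites: P = 5/30 = 0.166667, Q = 3/30 = 0.100000.
d = −0.5·ln(0.566666) − 0.25·ln(0.800000) = −0.5·(-0.567985) − 0.25·(-0.223144) = 0.3398.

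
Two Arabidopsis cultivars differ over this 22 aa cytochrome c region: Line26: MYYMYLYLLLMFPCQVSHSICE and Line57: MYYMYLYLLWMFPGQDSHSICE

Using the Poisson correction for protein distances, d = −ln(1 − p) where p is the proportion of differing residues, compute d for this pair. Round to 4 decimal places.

0.1466

Differing sites — 10:L/W; 14:C/G; 16:V/D.
p = 3/22 = 0.136364.
d = −ln(1 − 0.136364) = −ln(0.863636) = 0.1466.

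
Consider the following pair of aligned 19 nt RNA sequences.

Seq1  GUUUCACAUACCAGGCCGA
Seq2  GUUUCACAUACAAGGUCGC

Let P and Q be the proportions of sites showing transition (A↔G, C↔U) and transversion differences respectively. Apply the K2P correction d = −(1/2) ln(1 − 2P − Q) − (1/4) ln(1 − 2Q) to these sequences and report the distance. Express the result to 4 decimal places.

Differing sites — 12:C/A (Tv); 16:C/U (Ti); 19:A/C (Tv).
Of the 3 differences, 1 transition and 2 transversions over 19 sites: P = 1/19 = 0.052632, Q = 2/19 = 0.105263.
d = −0.5·ln(0.789473) − 0.25·ln(0.789474) = −0.5·(-0.236390) − 0.25·(-0.236388) = 0.1773.

0.1773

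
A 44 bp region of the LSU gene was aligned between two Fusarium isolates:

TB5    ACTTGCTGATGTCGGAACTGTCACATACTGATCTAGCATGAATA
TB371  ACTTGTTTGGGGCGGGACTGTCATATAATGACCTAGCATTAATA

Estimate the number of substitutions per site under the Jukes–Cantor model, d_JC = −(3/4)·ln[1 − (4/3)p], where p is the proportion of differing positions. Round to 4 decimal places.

Mismatches occur at site 6 (C↔T), site 8 (G↔T), site 9 (A↔G), site 10 (T↔G), site 12 (T↔G), site 16 (A↔G), site 24 (C↔T), site 28 (C↔A), site 32 (T↔C), site 40 (G↔T).
p = 10/44 = 0.227273.
d = −0.75 · ln(1 − (4/3)·0.227273) = −0.75 · ln(0.696969) = −0.75 · (-0.361014) = 0.2708.

0.2708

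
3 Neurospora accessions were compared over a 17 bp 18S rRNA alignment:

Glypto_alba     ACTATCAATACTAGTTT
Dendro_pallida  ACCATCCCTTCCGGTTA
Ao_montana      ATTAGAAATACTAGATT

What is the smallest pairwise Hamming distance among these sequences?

Pairwise Hamming distances:
  Glypto_alba vs Dendro_pallida: 7
  Glypto_alba vs Ao_montana: 4
  Dendro_pallida vs Ao_montana: 11
The smallest is 4, between Glypto_alba and Ao_montana.

4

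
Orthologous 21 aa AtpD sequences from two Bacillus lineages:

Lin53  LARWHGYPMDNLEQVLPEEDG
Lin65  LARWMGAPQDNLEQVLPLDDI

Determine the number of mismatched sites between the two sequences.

6

The sequences differ at positions 5 (H/M), 7 (Y/A), 9 (M/Q), 18 (E/L), 19 (E/D), 21 (G/I).
That gives 6 mismatches out of 21 aligned sites, so the Hamming distance is 6.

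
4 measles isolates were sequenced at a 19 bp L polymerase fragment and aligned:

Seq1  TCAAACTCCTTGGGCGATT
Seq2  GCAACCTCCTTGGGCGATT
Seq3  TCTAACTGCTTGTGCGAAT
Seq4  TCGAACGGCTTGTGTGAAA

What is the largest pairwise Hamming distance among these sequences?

9

Pairwise Hamming distances:
  Seq1 vs Seq2: 2
  Seq1 vs Seq3: 4
  Seq1 vs Seq4: 7
  Seq2 vs Seq3: 6
  Seq2 vs Seq4: 9
  Seq3 vs Seq4: 4
The largest is 9, between Seq2 and Seq4.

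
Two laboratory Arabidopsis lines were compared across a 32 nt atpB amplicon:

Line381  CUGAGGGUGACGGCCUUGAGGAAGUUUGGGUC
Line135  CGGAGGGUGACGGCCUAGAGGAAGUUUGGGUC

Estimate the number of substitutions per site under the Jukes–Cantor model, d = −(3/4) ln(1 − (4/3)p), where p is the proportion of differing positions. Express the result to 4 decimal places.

The sequences differ at positions 2 (U/G), 17 (U/A).
p = 2/32 = 0.062500.
d = −0.75 · ln(1 − (4/3)·0.062500) = −0.75 · ln(0.916667) = −0.75 · (-0.087011) = 0.0653.

0.0653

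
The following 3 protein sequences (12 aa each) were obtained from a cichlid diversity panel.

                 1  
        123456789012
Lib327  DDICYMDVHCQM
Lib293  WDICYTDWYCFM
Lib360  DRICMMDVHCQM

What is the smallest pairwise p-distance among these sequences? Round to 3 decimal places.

0.167

Pairwise Hamming distances:
  Lib327 vs Lib293: 5
  Lib327 vs Lib360: 2
  Lib293 vs Lib360: 7
The smallest is 2 mismatches, between Lib327 and Lib360; p = 2/12 = 0.167.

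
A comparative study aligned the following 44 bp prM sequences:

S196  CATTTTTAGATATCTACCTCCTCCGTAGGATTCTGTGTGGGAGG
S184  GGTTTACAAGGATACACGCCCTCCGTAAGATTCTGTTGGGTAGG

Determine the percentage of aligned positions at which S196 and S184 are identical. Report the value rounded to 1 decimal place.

Mismatches occur at site 1 (C/G), site 2 (A/G), site 6 (T/A), site 7 (T/C), site 9 (G/A), site 10 (A/G), site 11 (T/G), site 14 (C/A), site 15 (T/C), site 18 (C/G), site 19 (T/C), site 28 (G/A), site 37 (G/T), site 38 (T/G), site 41 (G/T).
29 of the 44 sites match, so the percent identity is 29/44 × 100 = 65.9%.

65.9%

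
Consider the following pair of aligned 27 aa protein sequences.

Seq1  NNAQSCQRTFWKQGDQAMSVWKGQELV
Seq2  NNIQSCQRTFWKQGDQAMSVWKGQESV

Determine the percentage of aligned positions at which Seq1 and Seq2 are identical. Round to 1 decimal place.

Mismatches occur at site 3 (A↔I), site 26 (L↔S).
25 of the 27 sites match, so the percent identity is 25/27 × 100 = 92.6%.

92.6%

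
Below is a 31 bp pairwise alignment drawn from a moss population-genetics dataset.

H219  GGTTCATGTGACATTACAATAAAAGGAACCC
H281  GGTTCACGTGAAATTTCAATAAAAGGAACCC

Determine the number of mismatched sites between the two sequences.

3

Mismatches occur at site 7 (T↔C), site 12 (C↔A), site 16 (A↔T).
That gives 3 mismatches out of 31 aligned sites, so the Hamming distance is 3.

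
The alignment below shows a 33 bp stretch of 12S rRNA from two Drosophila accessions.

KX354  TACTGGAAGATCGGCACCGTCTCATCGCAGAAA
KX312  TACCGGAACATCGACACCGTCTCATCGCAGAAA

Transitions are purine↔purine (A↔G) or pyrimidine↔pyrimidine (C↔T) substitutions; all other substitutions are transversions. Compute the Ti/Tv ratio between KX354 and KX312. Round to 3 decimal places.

The sequences differ at positions 4 (T/C, transition), 9 (G/C, transversion), 14 (G/A, transition).
Of the 3 differences, 2 transitions and 1 transversion, so Ti/Tv = 2/1 = 2.000.

2.000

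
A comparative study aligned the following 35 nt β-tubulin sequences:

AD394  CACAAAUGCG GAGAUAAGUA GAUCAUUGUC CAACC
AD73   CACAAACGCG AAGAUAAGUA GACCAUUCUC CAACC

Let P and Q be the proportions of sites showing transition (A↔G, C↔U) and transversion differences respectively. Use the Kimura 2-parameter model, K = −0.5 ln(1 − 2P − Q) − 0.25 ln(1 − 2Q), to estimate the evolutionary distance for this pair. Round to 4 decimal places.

0.1263

The sequences differ at positions 7 (U/C, transition), 11 (G/A, transition), 23 (U/C, transition), 28 (G/C, transversion).
Of the 4 differences, 3 transitions and 1 transversion over 35 sites: P = 3/35 = 0.085714, Q = 1/35 = 0.028571.
d = −0.5·ln(0.800001) − 0.25·ln(0.942858) = −0.5·(-0.223142) − 0.25·(-0.058840) = 0.1263.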